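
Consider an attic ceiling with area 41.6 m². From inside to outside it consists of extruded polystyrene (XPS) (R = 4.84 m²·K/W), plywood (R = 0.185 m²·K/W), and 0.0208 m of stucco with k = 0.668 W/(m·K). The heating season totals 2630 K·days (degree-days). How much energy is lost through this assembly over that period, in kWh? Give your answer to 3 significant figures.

0.0208/0.668 = 0.03114
R_total = 4.84 + 0.185 + 0.03114 = 5.056 m²·K/W
E = A × HDD × 24 / R / 1000 = 41.6 × 2630 × 24 / 5.056 / 1000 = 519.3 kWh

519 kWh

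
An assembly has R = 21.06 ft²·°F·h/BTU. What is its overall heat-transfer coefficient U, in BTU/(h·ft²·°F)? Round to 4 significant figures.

0.04748 BTU/(h·ft²·°F)

U = 1/R = 1/21.06 = 0.047483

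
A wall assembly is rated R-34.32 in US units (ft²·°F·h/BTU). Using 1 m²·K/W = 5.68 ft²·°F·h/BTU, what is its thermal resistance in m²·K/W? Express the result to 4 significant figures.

6.042 m²·K/W

R_SI = 34.32/5.68 = 6.0423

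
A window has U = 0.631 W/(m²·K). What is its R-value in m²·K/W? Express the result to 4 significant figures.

1.585 m²·K/W

R = 1/U = 1/0.631 = 1.5848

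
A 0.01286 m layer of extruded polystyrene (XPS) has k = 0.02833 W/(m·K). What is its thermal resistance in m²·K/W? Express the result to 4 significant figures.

R = L/k = 0.01286/0.02833 = 0.45394 m²·K/W

0.4539 m²·K/W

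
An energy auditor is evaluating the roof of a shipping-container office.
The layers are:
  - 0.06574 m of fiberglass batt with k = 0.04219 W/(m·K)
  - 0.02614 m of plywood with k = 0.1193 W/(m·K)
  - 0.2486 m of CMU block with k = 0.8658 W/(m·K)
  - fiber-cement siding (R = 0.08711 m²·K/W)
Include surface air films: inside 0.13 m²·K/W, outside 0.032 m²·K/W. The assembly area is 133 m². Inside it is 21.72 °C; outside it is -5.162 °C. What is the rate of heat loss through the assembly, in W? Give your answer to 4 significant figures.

1545 W

0.06574/0.04219 = 1.5582
0.02614/0.1193 = 0.21911
0.2486/0.8658 = 0.28713
R_total = 0.13 + 1.5582 + 0.21911 + 0.28713 + 0.08711 + 0.032 = 2.3135 m²·K/W
Q = A·ΔT/R = 133 × (21.72 − (-5.162)) / 2.3135 = 1545.4 W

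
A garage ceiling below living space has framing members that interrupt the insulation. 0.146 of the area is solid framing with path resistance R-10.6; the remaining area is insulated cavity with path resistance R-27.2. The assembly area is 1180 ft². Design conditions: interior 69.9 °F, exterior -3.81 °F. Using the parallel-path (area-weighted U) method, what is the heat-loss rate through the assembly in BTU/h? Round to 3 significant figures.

3930 BTU/h

U_eff = 0.854/27.2 + 0.146/10.6 = 0.0314 + 0.01377 = 0.04517
R_eff = 1/U_eff = 22.14 ft²·°F·h/BTU
Q = 1180 × (69.9 − (-3.81)) / 22.14 = 3929 BTU/h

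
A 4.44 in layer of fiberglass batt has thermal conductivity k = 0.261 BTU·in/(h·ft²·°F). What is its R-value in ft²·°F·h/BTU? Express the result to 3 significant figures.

R = L/k = 4.44/0.261 = 17.01 ft²·°F·h/BTU

17.0 ft²·°F·h/BTU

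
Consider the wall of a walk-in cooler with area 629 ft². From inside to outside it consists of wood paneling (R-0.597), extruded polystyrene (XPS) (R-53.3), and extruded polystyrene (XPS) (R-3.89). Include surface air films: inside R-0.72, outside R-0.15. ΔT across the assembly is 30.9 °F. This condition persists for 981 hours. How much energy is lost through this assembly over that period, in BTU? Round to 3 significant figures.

R_total = 0.72 + 0.597 + 53.3 + 3.89 + 0.15 = 58.66 ft²·°F·h/BTU
Q = 629 × 30.9 / 58.66 = 331.4 BTU/h
E = 331.4 × 981 = 325100 BTU

325000 BTU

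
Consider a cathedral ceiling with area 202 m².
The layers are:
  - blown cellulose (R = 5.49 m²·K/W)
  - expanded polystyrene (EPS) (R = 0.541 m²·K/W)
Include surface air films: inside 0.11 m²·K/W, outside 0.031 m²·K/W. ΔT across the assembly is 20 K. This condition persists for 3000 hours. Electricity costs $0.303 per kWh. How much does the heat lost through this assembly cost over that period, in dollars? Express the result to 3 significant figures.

R_total = 0.11 + 5.49 + 0.541 + 0.031 = 6.172 m²·K/W
Q = 202 × 20 / 6.172 = 654.6 W
E = 654.6 W × 3000 h / 1000 = 1964 kWh
Cost = 1964 × 0.303 = $595

595 dollars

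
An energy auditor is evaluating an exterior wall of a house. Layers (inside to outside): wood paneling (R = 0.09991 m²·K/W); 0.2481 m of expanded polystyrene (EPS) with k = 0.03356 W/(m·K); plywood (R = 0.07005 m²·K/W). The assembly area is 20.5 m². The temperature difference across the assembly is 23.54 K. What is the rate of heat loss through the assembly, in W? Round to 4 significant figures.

63.81 W

0.2481/0.03356 = 7.3927
R_total = 0.09991 + 7.3927 + 0.07005 = 7.5627 m²·K/W
Q = A·ΔT/R = 20.5 × 23.54 / 7.5627 = 63.809 W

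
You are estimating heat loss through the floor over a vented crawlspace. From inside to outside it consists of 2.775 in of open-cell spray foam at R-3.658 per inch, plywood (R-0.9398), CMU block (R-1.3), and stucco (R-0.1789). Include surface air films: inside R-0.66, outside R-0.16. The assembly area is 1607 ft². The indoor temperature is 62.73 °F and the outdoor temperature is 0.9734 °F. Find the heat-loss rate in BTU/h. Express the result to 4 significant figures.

7412 BTU/h

2.775 × 3.658 = 10.151
R_total = 0.66 + 10.151 + 0.9398 + 1.3 + 0.1789 + 0.16 = 13.39 ft²·°F·h/BTU
Q = A·ΔT/R = 1607 × (62.73 − 0.9734) / 13.39 = 7411.9 BTU/h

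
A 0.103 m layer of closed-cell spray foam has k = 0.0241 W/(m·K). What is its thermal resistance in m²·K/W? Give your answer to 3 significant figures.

R = L/k = 0.103/0.0241 = 4.274 m²·K/W

4.27 m²·K/W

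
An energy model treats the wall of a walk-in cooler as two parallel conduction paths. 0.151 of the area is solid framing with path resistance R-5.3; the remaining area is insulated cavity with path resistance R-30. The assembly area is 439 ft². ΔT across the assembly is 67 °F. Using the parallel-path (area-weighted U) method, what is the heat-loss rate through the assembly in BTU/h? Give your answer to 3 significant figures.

1670 BTU/h

U_eff = 0.849/30 + 0.151/5.3 = 0.0283 + 0.02849 = 0.05679
R_eff = 1/U_eff = 17.61 ft²·°F·h/BTU
Q = 439 × 67 / 17.61 = 1670 BTU/h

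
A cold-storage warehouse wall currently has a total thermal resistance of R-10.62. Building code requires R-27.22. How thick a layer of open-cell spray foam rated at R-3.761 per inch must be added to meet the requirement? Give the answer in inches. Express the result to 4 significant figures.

ΔR = 27.22 − 10.62 = 16.6 ft²·°F·h/BTU
L = ΔR / (R/in) = 16.6/3.761 = 4.4137 in

4.414 in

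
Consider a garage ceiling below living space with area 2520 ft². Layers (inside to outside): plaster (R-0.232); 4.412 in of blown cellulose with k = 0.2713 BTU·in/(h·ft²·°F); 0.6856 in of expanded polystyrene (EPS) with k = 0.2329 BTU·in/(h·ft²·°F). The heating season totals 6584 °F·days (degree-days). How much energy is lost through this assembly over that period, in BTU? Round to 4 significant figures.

20490000 BTU

4.412/0.2713 = 16.262
0.6856/0.2329 = 2.9438
R_total = 0.232 + 16.262 + 2.9438 = 19.438 ft²·°F·h/BTU
E = A × HDD × 24 / R = 2520 × 6584 × 24 / 19.438 = 20485000 BTU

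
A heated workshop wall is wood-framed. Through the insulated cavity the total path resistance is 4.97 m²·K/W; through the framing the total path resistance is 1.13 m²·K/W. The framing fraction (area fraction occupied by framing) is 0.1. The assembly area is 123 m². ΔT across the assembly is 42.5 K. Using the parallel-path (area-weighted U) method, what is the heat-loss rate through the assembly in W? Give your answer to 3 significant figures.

1410 W

U_eff = 0.9/4.97 + 0.1/1.13 = 0.1811 + 0.0885 = 0.2696
R_eff = 1/U_eff = 3.709 m²·K/W
Q = 123 × 42.5 / 3.709 = 1409 W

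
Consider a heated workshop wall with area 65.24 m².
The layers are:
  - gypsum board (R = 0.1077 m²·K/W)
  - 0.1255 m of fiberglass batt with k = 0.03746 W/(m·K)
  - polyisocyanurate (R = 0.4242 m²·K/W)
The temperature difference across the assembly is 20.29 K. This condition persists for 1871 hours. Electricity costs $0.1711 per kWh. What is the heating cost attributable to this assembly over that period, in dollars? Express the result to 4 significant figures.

109.2 dollars

0.1255/0.03746 = 3.3502
R_total = 0.1077 + 3.3502 + 0.4242 = 3.8821 m²·K/W
Q = 65.24 × 20.29 / 3.8821 = 340.98 W
E = 340.98 W × 1871 h / 1000 = 637.97 kWh
Cost = 637.97 × 0.1711 = $109.16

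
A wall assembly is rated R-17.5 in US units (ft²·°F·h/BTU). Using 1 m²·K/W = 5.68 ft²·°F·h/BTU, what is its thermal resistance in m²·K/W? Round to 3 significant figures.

R_SI = 17.5/5.68 = 3.081

3.08 m²·K/W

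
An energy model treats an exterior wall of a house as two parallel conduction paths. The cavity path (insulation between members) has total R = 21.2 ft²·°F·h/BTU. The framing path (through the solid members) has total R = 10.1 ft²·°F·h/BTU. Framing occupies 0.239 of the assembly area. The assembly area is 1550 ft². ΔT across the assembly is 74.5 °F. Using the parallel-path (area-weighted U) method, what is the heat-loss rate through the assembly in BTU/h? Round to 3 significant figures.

U_eff = 0.761/21.2 + 0.239/10.1 = 0.0359 + 0.02366 = 0.05956
R_eff = 1/U_eff = 16.79 ft²·°F·h/BTU
Q = 1550 × 74.5 / 16.79 = 6878 BTU/h

6880 BTU/h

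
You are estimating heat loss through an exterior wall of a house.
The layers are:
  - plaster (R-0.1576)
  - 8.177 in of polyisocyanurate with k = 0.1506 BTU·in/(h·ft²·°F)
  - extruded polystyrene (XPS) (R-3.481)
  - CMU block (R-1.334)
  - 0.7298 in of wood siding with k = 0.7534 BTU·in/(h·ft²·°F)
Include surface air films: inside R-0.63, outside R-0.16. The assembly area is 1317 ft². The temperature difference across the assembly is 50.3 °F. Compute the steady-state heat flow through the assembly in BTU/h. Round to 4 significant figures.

1085 BTU/h

8.177/0.1506 = 54.296
0.7298/0.7534 = 0.96868
R_total = 0.63 + 0.1576 + 54.296 + 3.481 + 1.334 + 0.96868 + 0.16 = 61.027 ft²·°F·h/BTU
Q = A·ΔT/R = 1317 × 50.3 / 61.027 = 1085.5 BTU/h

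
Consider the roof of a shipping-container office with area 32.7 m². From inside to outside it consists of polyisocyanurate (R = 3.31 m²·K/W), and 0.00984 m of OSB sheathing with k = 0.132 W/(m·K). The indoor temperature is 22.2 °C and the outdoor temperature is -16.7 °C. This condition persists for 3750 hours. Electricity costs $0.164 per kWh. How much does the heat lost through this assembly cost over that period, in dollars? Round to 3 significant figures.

0.00984/0.132 = 0.07455
R_total = 3.31 + 0.07455 = 3.385 m²·K/W
Q = 32.7 × (22.2 − (-16.7)) / 3.385 = 375.8 W
E = 375.8 W × 3750 h / 1000 = 1409 kWh
Cost = 1409 × 0.164 = $231.1

231 dollars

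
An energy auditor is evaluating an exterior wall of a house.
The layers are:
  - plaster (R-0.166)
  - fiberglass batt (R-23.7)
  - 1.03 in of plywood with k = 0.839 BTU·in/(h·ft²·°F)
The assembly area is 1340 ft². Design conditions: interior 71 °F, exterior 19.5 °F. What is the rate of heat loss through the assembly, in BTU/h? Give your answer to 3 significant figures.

1.03/0.839 = 1.228
R_total = 0.166 + 23.7 + 1.228 = 25.09 ft²·°F·h/BTU
Q = A·ΔT/R = 1340 × (71 − 19.5) / 25.09 = 2750 BTU/h

2750 BTU/h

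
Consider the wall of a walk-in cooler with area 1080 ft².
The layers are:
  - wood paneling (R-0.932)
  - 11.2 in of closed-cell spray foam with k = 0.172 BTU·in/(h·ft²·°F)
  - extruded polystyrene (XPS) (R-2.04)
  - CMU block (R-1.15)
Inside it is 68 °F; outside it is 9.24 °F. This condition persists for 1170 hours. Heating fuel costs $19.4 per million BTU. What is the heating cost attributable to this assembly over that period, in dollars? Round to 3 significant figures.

11.2/0.172 = 65.12
R_total = 0.932 + 65.12 + 2.04 + 1.15 = 69.24 ft²·°F·h/BTU
Q = 1080 × (68 − 9.24) / 69.24 = 916.6 BTU/h
E = 916.6 × 1170 = 1072000 BTU
Cost = 1072000/10⁶ × 19.4 = $20.8

20.8 dollars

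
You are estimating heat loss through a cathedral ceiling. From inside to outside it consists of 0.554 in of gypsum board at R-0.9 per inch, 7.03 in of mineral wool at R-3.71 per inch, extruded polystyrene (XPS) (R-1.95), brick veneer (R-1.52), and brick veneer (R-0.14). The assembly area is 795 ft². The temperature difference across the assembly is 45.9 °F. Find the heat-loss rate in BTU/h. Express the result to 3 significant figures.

0.554 × 0.9 = 0.4986
7.03 × 3.71 = 26.08
R_total = 0.4986 + 26.08 + 1.95 + 1.52 + 0.14 = 30.19 ft²·°F·h/BTU
Q = A·ΔT/R = 795 × 45.9 / 30.19 = 1209 BTU/h

1210 BTU/h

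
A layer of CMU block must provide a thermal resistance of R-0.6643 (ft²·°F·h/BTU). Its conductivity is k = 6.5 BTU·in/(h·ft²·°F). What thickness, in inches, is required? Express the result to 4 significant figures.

4.318 in

L = R × k = 0.6643 × 6.5 = 4.3179 in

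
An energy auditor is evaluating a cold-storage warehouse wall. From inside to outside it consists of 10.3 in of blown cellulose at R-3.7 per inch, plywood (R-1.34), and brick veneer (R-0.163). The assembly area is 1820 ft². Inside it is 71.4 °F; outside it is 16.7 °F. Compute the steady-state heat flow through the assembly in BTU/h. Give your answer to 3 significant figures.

2510 BTU/h

10.3 × 3.7 = 38.11
R_total = 38.11 + 1.34 + 0.163 = 39.61 ft²·°F·h/BTU
Q = A·ΔT/R = 1820 × (71.4 − 16.7) / 39.61 = 2513 BTU/h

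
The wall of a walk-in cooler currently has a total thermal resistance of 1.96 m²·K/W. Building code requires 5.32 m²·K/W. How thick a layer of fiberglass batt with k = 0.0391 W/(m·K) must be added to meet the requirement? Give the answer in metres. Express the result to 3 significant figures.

0.131 m

ΔR = 5.32 − 1.96 = 3.36 m²·K/W
L = ΔR × k = 3.36 × 0.0391 = 0.1314 m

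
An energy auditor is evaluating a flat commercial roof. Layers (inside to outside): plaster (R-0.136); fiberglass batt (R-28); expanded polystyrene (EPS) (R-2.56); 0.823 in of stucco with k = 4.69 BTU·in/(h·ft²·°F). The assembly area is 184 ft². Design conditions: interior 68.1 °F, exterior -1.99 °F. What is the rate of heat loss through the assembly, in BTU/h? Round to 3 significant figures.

418 BTU/h

0.823/4.69 = 0.1755
R_total = 0.136 + 28 + 2.56 + 0.1755 = 30.87 ft²·°F·h/BTU
Q = A·ΔT/R = 184 × (68.1 − (-1.99)) / 30.87 = 417.7 BTU/h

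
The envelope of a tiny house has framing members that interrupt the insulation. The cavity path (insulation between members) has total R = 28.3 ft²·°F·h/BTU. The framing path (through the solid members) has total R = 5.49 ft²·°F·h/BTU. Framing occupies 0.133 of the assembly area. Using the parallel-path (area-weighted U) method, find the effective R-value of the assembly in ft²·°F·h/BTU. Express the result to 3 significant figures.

U_eff = 0.867/28.3 + 0.133/5.49 = 0.03064 + 0.02423 = 0.05486
R_eff = 1/U_eff = 18.23 ft²·°F·h/BTU

18.2 ft²·°F·h/BTU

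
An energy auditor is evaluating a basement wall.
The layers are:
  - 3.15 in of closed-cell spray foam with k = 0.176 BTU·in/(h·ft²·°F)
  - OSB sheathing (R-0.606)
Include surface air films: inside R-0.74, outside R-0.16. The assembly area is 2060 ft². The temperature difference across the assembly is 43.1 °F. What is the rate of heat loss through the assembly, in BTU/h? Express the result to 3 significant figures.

4580 BTU/h

3.15/0.176 = 17.9
R_total = 0.74 + 17.9 + 0.606 + 0.16 = 19.4 ft²·°F·h/BTU
Q = A·ΔT/R = 2060 × 43.1 / 19.4 = 4576 BTU/h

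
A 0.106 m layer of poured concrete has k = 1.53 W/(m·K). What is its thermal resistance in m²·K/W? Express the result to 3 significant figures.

R = L/k = 0.106/1.53 = 0.06928 m²·K/W

0.0693 m²·K/W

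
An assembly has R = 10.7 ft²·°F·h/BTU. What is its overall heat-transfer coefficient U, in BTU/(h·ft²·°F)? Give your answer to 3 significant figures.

U = 1/R = 1/10.7 = 0.09346

0.0935 BTU/(h·ft²·°F)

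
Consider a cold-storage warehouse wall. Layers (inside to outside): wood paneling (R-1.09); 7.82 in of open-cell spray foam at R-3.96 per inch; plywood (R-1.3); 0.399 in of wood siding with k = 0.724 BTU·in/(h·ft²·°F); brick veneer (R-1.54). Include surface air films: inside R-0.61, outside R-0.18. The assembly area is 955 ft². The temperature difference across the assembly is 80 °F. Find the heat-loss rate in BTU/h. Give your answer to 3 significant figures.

2110 BTU/h

7.82 × 3.96 = 30.97
0.399/0.724 = 0.5511
R_total = 0.61 + 1.09 + 30.97 + 1.3 + 0.5511 + 1.54 + 0.18 = 36.24 ft²·°F·h/BTU
Q = A·ΔT/R = 955 × 80 / 36.24 = 2108 BTU/h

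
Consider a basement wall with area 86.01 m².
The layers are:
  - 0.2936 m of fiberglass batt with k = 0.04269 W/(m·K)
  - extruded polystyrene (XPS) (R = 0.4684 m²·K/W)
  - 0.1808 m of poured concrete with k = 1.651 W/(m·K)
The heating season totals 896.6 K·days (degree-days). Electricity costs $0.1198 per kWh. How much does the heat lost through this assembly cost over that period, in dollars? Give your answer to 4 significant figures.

29.74 dollars

0.2936/0.04269 = 6.8775
0.1808/1.651 = 0.10951
R_total = 6.8775 + 0.4684 + 0.10951 = 7.4554 m²·K/W
E = A × HDD × 24 / R / 1000 = 86.01 × 896.6 × 24 / 7.4554 / 1000 = 248.25 kWh
Cost = 248.25 × 0.1198 = $29.74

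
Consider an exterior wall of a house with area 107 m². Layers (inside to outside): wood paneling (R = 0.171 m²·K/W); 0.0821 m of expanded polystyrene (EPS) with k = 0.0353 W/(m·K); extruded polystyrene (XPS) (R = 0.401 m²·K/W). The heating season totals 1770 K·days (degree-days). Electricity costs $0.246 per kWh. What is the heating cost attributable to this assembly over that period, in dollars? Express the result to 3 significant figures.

0.0821/0.0353 = 2.326
R_total = 0.171 + 2.326 + 0.401 = 2.898 m²·K/W
E = A × HDD × 24 / R / 1000 = 107 × 1770 × 24 / 2.898 / 1000 = 1569 kWh
Cost = 1569 × 0.246 = $385.9

386 dollars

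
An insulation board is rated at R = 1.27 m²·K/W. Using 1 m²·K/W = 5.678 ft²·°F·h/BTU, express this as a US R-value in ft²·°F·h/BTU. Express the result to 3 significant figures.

R_US = 1.27 × 5.678 = 7.211

7.21 ft²·°F·h/BTU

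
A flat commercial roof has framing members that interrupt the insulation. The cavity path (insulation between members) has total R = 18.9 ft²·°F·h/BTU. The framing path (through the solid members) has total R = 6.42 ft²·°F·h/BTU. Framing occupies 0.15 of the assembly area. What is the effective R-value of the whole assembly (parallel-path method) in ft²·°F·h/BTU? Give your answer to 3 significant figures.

U_eff = 0.85/18.9 + 0.15/6.42 = 0.04497 + 0.02336 = 0.06834
R_eff = 1/U_eff = 14.63 ft²·°F·h/BTU

14.6 ft²·°F·h/BTU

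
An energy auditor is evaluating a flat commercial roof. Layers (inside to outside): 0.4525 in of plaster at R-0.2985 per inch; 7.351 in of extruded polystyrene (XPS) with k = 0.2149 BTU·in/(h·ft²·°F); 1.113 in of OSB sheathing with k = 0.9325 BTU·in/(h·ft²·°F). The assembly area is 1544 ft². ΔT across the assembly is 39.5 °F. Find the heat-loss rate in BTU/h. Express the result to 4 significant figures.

0.4525 × 0.2985 = 0.13507
7.351/0.2149 = 34.207
1.113/0.9325 = 1.1936
R_total = 0.13507 + 34.207 + 1.1936 = 35.535 ft²·°F·h/BTU
Q = A·ΔT/R = 1544 × 39.5 / 35.535 = 1716.3 BTU/h

1716 BTU/h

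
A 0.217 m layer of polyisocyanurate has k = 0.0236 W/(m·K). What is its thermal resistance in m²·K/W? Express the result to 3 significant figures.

R = L/k = 0.217/0.0236 = 9.195 m²·K/W

9.19 m²·K/W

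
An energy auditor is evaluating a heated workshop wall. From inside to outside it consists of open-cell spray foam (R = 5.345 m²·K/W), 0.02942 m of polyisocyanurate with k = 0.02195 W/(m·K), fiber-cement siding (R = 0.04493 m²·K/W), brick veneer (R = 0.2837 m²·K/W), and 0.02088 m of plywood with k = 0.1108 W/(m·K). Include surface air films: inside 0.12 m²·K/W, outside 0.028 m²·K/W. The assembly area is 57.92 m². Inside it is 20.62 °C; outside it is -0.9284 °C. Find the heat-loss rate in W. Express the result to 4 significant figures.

0.02942/0.02195 = 1.3403
0.02088/0.1108 = 0.18845
R_total = 0.12 + 5.345 + 1.3403 + 0.04493 + 0.2837 + 0.18845 + 0.028 = 7.3504 m²·K/W
Q = A·ΔT/R = 57.92 × (20.62 − (-0.9284)) / 7.3504 = 169.8 W

169.8 W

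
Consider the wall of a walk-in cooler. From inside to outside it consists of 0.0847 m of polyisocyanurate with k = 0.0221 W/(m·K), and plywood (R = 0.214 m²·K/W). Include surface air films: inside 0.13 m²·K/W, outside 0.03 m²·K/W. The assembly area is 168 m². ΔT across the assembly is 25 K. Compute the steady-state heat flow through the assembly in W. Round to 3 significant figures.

0.0847/0.0221 = 3.833
R_total = 0.13 + 3.833 + 0.214 + 0.03 = 4.207 m²·K/W
Q = A·ΔT/R = 168 × 25 / 4.207 = 998.4 W

998 W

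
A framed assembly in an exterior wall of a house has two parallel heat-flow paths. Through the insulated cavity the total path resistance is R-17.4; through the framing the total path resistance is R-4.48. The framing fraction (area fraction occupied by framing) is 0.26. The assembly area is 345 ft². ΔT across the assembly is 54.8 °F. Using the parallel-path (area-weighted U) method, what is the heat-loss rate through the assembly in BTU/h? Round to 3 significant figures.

1900 BTU/h

U_eff = 0.74/17.4 + 0.26/4.48 = 0.04253 + 0.05804 = 0.1006
R_eff = 1/U_eff = 9.944 ft²·°F·h/BTU
Q = 345 × 54.8 / 9.944 = 1901 BTU/h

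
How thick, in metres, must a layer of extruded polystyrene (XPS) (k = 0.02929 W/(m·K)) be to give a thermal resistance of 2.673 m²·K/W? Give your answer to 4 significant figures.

L = R·k = 2.673 × 0.02929 = 0.078292 m

0.07829 m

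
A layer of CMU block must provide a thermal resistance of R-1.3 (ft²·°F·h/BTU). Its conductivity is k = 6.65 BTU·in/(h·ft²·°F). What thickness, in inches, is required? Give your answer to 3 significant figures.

8.65 in

L = R × k = 1.3 × 6.65 = 8.645 in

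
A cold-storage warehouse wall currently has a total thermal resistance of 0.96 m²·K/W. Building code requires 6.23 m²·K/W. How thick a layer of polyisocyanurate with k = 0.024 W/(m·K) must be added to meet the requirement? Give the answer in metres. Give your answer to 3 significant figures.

ΔR = 6.23 − 0.96 = 5.27 m²·K/W
L = ΔR × k = 5.27 × 0.024 = 0.1265 m

0.126 m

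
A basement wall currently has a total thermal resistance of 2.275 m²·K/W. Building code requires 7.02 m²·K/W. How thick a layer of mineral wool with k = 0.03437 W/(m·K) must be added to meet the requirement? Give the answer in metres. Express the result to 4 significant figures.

0.1631 m

ΔR = 7.02 − 2.275 = 4.745 m²·K/W
L = ΔR × k = 4.745 × 0.03437 = 0.16309 m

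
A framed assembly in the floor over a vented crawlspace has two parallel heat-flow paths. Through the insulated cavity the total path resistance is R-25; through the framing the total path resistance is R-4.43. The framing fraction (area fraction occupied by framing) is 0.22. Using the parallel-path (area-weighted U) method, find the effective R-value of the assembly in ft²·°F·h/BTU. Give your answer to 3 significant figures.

U_eff = 0.78/25 + 0.22/4.43 = 0.0312 + 0.04966 = 0.08086
R_eff = 1/U_eff = 12.37 ft²·°F·h/BTU

12.4 ft²·°F·h/BTU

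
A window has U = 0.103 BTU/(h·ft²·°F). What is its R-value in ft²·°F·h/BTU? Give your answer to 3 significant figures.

9.71 ft²·°F·h/BTU

R = 1/U = 1/0.103 = 9.709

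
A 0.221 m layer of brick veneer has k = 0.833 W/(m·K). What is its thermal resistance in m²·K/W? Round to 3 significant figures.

0.265 m²·K/W

R = L/k = 0.221/0.833 = 0.2653 m²·K/W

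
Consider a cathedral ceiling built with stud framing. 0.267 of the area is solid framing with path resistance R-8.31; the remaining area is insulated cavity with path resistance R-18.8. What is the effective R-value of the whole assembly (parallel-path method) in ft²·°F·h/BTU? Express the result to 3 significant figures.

14.1 ft²·°F·h/BTU

U_eff = 0.733/18.8 + 0.267/8.31 = 0.03899 + 0.03213 = 0.07112
R_eff = 1/U_eff = 14.06 ft²·°F·h/BTU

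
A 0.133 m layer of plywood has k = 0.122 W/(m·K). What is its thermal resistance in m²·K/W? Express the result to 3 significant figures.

R = L/k = 0.133/0.122 = 1.09 m²·K/W

1.09 m²·K/W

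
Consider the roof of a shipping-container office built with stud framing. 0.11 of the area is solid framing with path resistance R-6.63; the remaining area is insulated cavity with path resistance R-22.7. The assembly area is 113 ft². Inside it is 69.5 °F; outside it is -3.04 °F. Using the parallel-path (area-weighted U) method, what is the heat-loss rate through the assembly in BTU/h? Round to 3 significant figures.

U_eff = 0.89/22.7 + 0.11/6.63 = 0.03921 + 0.01659 = 0.0558
R_eff = 1/U_eff = 17.92 ft²·°F·h/BTU
Q = 113 × (69.5 − (-3.04)) / 17.92 = 457.4 BTU/h

457 BTU/h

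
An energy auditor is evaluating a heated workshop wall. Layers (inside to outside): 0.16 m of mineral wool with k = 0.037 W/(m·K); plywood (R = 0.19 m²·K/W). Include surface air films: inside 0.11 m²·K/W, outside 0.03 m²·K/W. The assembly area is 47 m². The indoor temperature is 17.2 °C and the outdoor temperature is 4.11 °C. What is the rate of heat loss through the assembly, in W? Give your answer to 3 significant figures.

0.16/0.037 = 4.324
R_total = 0.11 + 4.324 + 0.19 + 0.03 = 4.654 m²·K/W
Q = A·ΔT/R = 47 × (17.2 − 4.11) / 4.654 = 132.2 W

132 W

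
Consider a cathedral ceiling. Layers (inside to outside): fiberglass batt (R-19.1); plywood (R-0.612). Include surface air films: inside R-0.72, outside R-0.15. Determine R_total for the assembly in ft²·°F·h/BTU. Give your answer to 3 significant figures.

20.6 ft²·°F·h/BTU

R_total = 0.72 + 19.1 + 0.612 + 0.15 = 20.58 ft²·°F·h/BTU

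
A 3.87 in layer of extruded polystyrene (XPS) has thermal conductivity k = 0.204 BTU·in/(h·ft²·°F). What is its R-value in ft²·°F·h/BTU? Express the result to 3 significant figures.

19.0 ft²·°F·h/BTU

R = L/k = 3.87/0.204 = 18.97 ft²·°F·h/BTU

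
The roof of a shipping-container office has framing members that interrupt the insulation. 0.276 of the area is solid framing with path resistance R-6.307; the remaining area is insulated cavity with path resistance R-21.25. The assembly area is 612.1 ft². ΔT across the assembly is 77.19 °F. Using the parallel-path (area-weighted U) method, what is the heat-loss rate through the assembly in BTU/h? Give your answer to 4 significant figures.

3677 BTU/h

U_eff = 0.724/21.25 + 0.276/6.307 = 0.034071 + 0.043761 = 0.077831
R_eff = 1/U_eff = 12.848 ft²·°F·h/BTU
Q = 612.1 × 77.19 / 12.848 = 3677.4 BTU/h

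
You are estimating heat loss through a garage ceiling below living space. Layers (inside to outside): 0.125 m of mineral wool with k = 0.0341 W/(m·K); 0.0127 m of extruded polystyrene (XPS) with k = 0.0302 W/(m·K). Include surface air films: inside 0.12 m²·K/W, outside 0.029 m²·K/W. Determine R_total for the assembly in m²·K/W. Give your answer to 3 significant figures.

4.24 m²·K/W

0.125/0.0341 = 3.666
0.0127/0.0302 = 0.4205
R_total = 0.12 + 3.666 + 0.4205 + 0.029 = 4.235 m²·K/W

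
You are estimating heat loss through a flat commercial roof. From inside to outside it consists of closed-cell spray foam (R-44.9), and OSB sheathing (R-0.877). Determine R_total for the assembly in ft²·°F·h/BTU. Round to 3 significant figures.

45.8 ft²·°F·h/BTU

R_total = 44.9 + 0.877 = 45.78 ft²·°F·h/BTU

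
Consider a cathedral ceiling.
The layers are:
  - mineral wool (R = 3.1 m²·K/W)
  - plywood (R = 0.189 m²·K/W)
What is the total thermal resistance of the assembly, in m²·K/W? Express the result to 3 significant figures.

R_total = 3.1 + 0.189 = 3.289 m²·K/W

3.29 m²·K/W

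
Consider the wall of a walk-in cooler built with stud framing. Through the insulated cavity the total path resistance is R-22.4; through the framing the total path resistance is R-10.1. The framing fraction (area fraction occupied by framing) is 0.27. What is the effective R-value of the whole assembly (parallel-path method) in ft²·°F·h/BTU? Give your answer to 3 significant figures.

16.9 ft²·°F·h/BTU

U_eff = 0.73/22.4 + 0.27/10.1 = 0.03259 + 0.02673 = 0.05932
R_eff = 1/U_eff = 16.86 ft²·°F·h/BTU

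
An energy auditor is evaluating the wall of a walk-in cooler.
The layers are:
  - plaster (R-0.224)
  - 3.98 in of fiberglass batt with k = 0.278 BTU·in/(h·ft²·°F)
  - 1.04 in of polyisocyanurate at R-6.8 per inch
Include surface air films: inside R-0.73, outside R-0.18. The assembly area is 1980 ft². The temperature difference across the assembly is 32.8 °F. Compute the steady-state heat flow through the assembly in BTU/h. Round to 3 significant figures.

3.98/0.278 = 14.32
1.04 × 6.8 = 7.072
R_total = 0.73 + 0.224 + 14.32 + 7.072 + 0.18 = 22.52 ft²·°F·h/BTU
Q = A·ΔT/R = 1980 × 32.8 / 22.52 = 2884 BTU/h

2880 BTU/h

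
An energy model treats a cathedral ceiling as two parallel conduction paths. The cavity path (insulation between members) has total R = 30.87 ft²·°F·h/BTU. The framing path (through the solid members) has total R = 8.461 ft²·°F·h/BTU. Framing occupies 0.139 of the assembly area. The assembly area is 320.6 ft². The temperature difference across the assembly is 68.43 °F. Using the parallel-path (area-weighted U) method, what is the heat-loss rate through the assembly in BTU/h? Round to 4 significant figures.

U_eff = 0.861/30.87 + 0.139/8.461 = 0.027891 + 0.016428 = 0.044319
R_eff = 1/U_eff = 22.563 ft²·°F·h/BTU
Q = 320.6 × 68.43 / 22.563 = 972.31 BTU/h

972.3 BTU/h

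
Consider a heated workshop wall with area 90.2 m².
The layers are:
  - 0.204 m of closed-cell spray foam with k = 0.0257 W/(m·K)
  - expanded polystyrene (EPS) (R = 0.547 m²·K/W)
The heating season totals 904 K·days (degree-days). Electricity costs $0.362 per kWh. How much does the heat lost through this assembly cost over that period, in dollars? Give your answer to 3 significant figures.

83.5 dollars

0.204/0.0257 = 7.938
R_total = 7.938 + 0.547 = 8.485 m²·K/W
E = A × HDD × 24 / R / 1000 = 90.2 × 904 × 24 / 8.485 / 1000 = 230.6 kWh
Cost = 230.6 × 0.362 = $83.49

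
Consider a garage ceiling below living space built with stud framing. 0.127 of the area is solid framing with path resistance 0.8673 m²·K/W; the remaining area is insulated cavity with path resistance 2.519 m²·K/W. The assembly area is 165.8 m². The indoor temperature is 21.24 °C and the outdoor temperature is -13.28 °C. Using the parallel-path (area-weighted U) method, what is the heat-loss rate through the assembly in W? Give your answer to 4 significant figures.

2822 W

U_eff = 0.873/2.519 + 0.127/0.8673 = 0.34657 + 0.14643 = 0.493
R_eff = 1/U_eff = 2.0284 m²·K/W
Q = 165.8 × (21.24 − (-13.28)) / 2.0284 = 2821.6 W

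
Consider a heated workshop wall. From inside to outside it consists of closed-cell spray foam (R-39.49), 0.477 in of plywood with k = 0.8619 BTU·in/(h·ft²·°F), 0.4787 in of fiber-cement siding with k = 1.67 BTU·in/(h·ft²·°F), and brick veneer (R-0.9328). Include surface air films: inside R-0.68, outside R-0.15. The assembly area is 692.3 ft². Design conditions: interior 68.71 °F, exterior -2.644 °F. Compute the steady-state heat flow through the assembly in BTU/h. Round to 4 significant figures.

1174 BTU/h

0.477/0.8619 = 0.55343
0.4787/1.67 = 0.28665
R_total = 0.68 + 39.49 + 0.55343 + 0.28665 + 0.9328 + 0.15 = 42.093 ft²·°F·h/BTU
Q = A·ΔT/R = 692.3 × (68.71 − (-2.644)) / 42.093 = 1173.6 BTU/h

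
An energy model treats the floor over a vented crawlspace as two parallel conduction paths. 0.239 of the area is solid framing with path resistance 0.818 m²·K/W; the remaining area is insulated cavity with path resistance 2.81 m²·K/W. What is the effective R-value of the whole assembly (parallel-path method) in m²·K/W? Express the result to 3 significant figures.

1.78 m²·K/W

U_eff = 0.761/2.81 + 0.239/0.818 = 0.2708 + 0.2922 = 0.563
R_eff = 1/U_eff = 1.776 m²·K/W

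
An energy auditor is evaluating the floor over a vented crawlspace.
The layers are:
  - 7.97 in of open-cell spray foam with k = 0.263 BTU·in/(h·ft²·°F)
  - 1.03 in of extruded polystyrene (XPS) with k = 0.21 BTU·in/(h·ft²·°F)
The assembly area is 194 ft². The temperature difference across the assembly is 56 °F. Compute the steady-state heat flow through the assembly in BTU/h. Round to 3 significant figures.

7.97/0.263 = 30.3
1.03/0.21 = 4.905
R_total = 30.3 + 4.905 = 35.21 ft²·°F·h/BTU
Q = A·ΔT/R = 194 × 56 / 35.21 = 308.6 BTU/h

309 BTU/h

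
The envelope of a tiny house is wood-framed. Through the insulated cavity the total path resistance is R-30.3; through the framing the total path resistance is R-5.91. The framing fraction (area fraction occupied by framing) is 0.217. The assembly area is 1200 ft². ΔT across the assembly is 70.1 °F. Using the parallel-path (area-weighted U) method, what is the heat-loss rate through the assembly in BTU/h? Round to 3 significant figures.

5260 BTU/h

U_eff = 0.783/30.3 + 0.217/5.91 = 0.02584 + 0.03672 = 0.06256
R_eff = 1/U_eff = 15.98 ft²·°F·h/BTU
Q = 1200 × 70.1 / 15.98 = 5262 BTU/h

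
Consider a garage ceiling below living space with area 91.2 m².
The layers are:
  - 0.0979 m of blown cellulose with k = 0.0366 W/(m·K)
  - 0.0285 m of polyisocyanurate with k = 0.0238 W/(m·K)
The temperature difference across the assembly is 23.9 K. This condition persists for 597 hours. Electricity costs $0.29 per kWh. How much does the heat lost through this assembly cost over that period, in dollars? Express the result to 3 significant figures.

0.0979/0.0366 = 2.675
0.0285/0.0238 = 1.197
R_total = 2.675 + 1.197 = 3.872 m²·K/W
Q = 91.2 × 23.9 / 3.872 = 562.9 W
E = 562.9 W × 597 h / 1000 = 336 kWh
Cost = 336 × 0.29 = $97.45

97.5 dollars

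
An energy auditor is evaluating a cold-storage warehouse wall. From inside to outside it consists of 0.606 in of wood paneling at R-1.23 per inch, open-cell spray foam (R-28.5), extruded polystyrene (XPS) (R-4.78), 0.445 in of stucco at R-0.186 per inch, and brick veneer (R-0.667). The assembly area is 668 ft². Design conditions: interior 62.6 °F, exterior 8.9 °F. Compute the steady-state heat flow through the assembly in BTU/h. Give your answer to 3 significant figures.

0.606 × 1.23 = 0.7454
0.445 × 0.186 = 0.08277
R_total = 0.7454 + 28.5 + 4.78 + 0.08277 + 0.667 = 34.78 ft²·°F·h/BTU
Q = A·ΔT/R = 668 × (62.6 − 8.9) / 34.78 = 1032 BTU/h

1030 BTU/h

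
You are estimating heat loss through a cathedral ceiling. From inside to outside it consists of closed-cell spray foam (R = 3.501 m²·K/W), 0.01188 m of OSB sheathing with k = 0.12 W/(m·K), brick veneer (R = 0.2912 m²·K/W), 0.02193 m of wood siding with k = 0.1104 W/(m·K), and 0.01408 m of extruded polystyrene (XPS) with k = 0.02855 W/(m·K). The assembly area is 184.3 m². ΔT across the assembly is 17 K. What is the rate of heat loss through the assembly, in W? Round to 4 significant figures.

683.6 W

0.01188/0.12 = 0.099
0.02193/0.1104 = 0.19864
0.01408/0.02855 = 0.49317
R_total = 3.501 + 0.099 + 0.2912 + 0.19864 + 0.49317 = 4.583 m²·K/W
Q = A·ΔT/R = 184.3 × 17 / 4.583 = 683.63 W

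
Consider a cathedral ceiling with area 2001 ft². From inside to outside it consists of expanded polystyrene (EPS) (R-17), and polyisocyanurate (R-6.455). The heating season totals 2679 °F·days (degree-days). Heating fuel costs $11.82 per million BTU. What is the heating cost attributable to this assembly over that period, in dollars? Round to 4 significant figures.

64.84 dollars

R_total = 17 + 6.455 = 23.455 ft²·°F·h/BTU
E = A × HDD × 24 / R = 2001 × 2679 × 24 / 23.455 = 5485200 BTU
Cost = 5485200/10⁶ × 11.82 = $64.836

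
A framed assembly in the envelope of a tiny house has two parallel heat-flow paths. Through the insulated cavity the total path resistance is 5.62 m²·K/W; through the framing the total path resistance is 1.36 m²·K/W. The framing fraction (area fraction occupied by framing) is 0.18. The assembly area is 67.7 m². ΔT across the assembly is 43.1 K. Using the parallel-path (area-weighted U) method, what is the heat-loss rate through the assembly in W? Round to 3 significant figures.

U_eff = 0.82/5.62 + 0.18/1.36 = 0.1459 + 0.1324 = 0.2783
R_eff = 1/U_eff = 3.594 m²·K/W
Q = 67.7 × 43.1 / 3.594 = 811.9 W

812 W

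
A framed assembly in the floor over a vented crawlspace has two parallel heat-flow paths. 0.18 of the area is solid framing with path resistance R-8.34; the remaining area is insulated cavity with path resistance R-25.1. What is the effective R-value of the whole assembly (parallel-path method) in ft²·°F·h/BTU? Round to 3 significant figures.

U_eff = 0.82/25.1 + 0.18/8.34 = 0.03267 + 0.02158 = 0.05425
R_eff = 1/U_eff = 18.43 ft²·°F·h/BTU

18.4 ft²·°F·h/BTU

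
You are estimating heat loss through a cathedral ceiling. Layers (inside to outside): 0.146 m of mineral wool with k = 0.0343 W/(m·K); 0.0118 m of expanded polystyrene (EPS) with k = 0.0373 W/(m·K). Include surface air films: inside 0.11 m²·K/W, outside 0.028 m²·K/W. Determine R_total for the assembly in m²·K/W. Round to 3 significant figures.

4.71 m²·K/W

0.146/0.0343 = 4.257
0.0118/0.0373 = 0.3164
R_total = 0.11 + 4.257 + 0.3164 + 0.028 = 4.711 m²·K/W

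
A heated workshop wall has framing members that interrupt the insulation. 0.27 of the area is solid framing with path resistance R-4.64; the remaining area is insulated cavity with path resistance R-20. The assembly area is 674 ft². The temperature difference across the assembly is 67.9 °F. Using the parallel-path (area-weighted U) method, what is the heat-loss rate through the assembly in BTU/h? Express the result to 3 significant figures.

U_eff = 0.73/20 + 0.27/4.64 = 0.0365 + 0.05819 = 0.09469
R_eff = 1/U_eff = 10.56 ft²·°F·h/BTU
Q = 674 × 67.9 / 10.56 = 4333 BTU/h

4330 BTU/h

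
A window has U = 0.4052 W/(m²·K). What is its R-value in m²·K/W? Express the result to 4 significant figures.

2.468 m²·K/W

R = 1/U = 1/0.4052 = 2.4679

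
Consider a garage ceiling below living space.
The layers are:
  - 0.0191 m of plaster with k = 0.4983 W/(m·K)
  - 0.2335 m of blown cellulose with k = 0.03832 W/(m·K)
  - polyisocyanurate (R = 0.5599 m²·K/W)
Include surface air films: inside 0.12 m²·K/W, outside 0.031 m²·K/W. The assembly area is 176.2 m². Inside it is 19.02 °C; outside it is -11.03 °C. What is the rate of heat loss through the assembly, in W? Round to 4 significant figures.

0.0191/0.4983 = 0.03833
0.2335/0.03832 = 6.0934
R_total = 0.12 + 0.03833 + 6.0934 + 0.5599 + 0.031 = 6.8427 m²·K/W
Q = A·ΔT/R = 176.2 × (19.02 − (-11.03)) / 6.8427 = 773.79 W

773.8 W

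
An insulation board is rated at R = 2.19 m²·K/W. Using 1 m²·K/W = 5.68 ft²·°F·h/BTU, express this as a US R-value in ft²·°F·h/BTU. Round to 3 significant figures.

12.4 ft²·°F·h/BTU

R_US = 2.19 × 5.68 = 12.44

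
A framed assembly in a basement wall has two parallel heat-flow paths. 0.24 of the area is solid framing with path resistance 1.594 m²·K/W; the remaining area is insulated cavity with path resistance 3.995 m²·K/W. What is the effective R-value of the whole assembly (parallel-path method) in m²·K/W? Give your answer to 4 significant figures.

2.934 m²·K/W

U_eff = 0.76/3.995 + 0.24/1.594 = 0.19024 + 0.15056 = 0.3408
R_eff = 1/U_eff = 2.9343 m²·K/W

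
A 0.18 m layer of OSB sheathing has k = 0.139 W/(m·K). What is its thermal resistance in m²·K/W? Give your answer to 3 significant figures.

R = L/k = 0.18/0.139 = 1.295 m²·K/W

1.29 m²·K/W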